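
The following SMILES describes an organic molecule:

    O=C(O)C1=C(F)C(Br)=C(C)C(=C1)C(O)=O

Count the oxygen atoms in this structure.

Scan the SMILES for O atoms (remember two-letter symbols like Cl and Br are single atoms).
Oxygen count: 4.

4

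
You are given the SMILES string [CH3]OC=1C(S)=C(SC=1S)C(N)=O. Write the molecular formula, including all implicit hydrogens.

C6H7NO2S3

Walk through each heavy atom and fill implicit hydrogens from standard valence (C 4, N 3, O 2, S 2, halogen 1):
  atom 1: C with explicit H count 3
  atom 2: O, bond orders sum to 2 (valence 2) → 0 H
  atom 3: C, bond orders sum to 4 (valence 4) → 0 H
  atom 4: C, bond orders sum to 4 (valence 4) → 0 H
  atom 5: S, bond orders sum to 1 (valence 2) → 1 H
  atom 6: C, bond orders sum to 4 (valence 4) → 0 H
  atom 7: S, bond orders sum to 2 (valence 2) → 0 H
  atom 8: C, bond orders sum to 4 (valence 4) → 0 H
  atom 9: S, bond orders sum to 1 (valence 2) → 1 H
  atom 10: C, bond orders sum to 4 (valence 4) → 0 H
  atom 11: N, bond orders sum to 1 (valence 3) → 2 H
  atom 12: O, bond orders sum to 2 (valence 2) → 0 H
Totals → C:6, H:7, N:1, O:2, S:3.
In Hill order: C6H7NO2S3.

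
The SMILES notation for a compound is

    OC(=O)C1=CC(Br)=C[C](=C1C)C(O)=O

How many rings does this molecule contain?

In SMILES, each pair of matching ring-closure digits denotes one ring-closing bond; the number of such bonds equals the number of independent rings.
Ring-closure bonds here: 1.

1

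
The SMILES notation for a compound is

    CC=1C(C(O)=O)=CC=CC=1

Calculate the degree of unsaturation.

5

Degree of unsaturation = (number of rings) + (number of π bonds).
Ring closures in the SMILES: 1.
π bonds: 4 double bonds (each 1 DoU) → 4 DoU from unsaturation.
Total DoU = 1 + 4 = 5.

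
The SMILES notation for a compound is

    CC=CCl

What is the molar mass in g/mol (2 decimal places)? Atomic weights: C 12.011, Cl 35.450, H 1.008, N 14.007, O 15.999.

76.52 g/mol

First, the molecular formula is C3H5Cl (counting implicit H from valence).
  C: 3 × 12.011 = 36.033
  Cl: 1 × 35.450 = 35.450
  H: 5 × 1.008 = 5.040
Sum: 3×12.011 + 1×35.450 + 5×1.008 = 76.523 → 76.52 g/mol.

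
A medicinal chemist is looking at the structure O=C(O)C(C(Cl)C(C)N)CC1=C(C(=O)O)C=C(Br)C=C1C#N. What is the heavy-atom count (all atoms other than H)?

Every atom symbol written in the SMILES (organic subset) is one heavy atom; implicit H are not written.
Heavy atoms by element → Br:1, C:14, Cl:1, N:2, O:4.
Total: 22.

22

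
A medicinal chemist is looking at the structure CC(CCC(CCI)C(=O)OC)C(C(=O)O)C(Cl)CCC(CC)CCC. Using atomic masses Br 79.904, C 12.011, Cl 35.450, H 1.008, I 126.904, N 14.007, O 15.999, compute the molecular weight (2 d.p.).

First, the molecular formula is C20H36ClIO4 (counting implicit H from valence).
  C: 20 × 12.011 = 240.220
  Cl: 1 × 35.450 = 35.450
  H: 36 × 1.008 = 36.288
  I: 1 × 126.904 = 126.904
  O: 4 × 15.999 = 63.996
Sum: 20×12.011 + 1×35.450 + 36×1.008 + 1×126.904 + 4×15.999 = 502.858 → 502.86 g/mol.

502.86 g/mol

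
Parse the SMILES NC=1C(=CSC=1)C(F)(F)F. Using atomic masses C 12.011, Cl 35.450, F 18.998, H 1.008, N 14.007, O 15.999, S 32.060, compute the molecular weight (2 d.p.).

167.15 g/mol

First, the molecular formula is C5H4F3NS (counting implicit H from valence).
  C: 5 × 12.011 = 60.055
  F: 3 × 18.998 = 56.994
  H: 4 × 1.008 = 4.032
  N: 1 × 14.007 = 14.007
  S: 1 × 32.060 = 32.060
Sum: 5×12.011 + 3×18.998 + 4×1.008 + 1×14.007 + 1×32.060 = 167.148 → 167.15 g/mol.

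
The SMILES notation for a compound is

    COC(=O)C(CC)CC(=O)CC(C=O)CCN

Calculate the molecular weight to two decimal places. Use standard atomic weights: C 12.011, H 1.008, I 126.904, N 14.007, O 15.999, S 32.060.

243.30 g/mol

First, the molecular formula is C12H21NO4 (counting implicit H from valence).
  C: 12 × 12.011 = 144.132
  H: 21 × 1.008 = 21.168
  N: 1 × 14.007 = 14.007
  O: 4 × 15.999 = 63.996
Sum: 12×12.011 + 21×1.008 + 1×14.007 + 4×15.999 = 243.303 → 243.30 g/mol.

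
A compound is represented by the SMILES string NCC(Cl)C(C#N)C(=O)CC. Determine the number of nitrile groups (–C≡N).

1

The nitrile motif appears at heavy-atom position 6 in the SMILES.
Other groups present: 1 ketone, 1 primary amine.
Nitrile count: 1.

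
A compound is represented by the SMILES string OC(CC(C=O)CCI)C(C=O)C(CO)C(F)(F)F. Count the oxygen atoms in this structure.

4

Scan the SMILES for O atoms (remember two-letter symbols like Cl and Br are single atoms).
Oxygen count: 4.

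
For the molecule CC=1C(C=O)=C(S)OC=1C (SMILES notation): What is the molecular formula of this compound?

C7H8O2S

Walk through each heavy atom and fill implicit hydrogens from standard valence (C 4, N 3, O 2, S 2, halogen 1):
  atom 1: C, bond orders sum to 1 (valence 4) → 3 H
  atom 2: C, bond orders sum to 4 (valence 4) → 0 H
  atom 3: C, bond orders sum to 4 (valence 4) → 0 H
  atom 4: C, bond orders sum to 3 (valence 4) → 1 H
  atom 5: O, bond orders sum to 2 (valence 2) → 0 H
  atom 6: C, bond orders sum to 4 (valence 4) → 0 H
  atom 7: S, bond orders sum to 1 (valence 2) → 1 H
  atom 8: O, bond orders sum to 2 (valence 2) → 0 H
  atom 9: C, bond orders sum to 4 (valence 4) → 0 H
  atom 10: C, bond orders sum to 1 (valence 4) → 3 H
Totals → C:7, H:8, O:2, S:1.
In Hill order: C7H8O2S.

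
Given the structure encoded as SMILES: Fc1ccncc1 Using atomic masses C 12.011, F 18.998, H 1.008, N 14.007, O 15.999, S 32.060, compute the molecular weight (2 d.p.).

97.09 g/mol

First, the molecular formula is C5H4FN (counting implicit H from valence).
  C: 5 × 12.011 = 60.055
  F: 1 × 18.998 = 18.998
  H: 4 × 1.008 = 4.032
  N: 1 × 14.007 = 14.007
Sum: 5×12.011 + 1×18.998 + 4×1.008 + 1×14.007 = 97.092 → 97.09 g/mol.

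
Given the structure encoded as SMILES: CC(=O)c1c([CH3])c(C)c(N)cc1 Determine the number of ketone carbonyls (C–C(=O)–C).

1

The ketone motif appears at heavy-atom position 2 in the SMILES.
Other groups present: 1 primary amine.
Ketone count: 1.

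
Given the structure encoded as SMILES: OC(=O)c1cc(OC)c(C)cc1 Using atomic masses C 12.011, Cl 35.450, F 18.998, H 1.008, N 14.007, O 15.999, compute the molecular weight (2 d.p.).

166.18 g/mol

First, the molecular formula is C9H10O3 (counting implicit H from valence).
  C: 9 × 12.011 = 108.099
  H: 10 × 1.008 = 10.080
  O: 3 × 15.999 = 47.997
Sum: 9×12.011 + 10×1.008 + 3×15.999 = 166.176 → 166.18 g/mol.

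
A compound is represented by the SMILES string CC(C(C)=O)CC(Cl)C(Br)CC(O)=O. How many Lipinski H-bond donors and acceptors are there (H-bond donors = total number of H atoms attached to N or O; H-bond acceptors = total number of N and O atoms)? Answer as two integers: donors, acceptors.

Donors: find every N or O and count the H atoms it carries.
  atom 5 (O): bond orders sum to 2 → 0 H
  atom 13 (O): bond orders sum to 1 → 1 H
  atom 14 (O): bond orders sum to 2 → 0 H
Lipinski HBD = 1.
Acceptors: N atoms = 0, O atoms = 3 → HBA = 3.

1, 3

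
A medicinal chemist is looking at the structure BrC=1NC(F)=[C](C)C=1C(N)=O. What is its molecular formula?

C6H6BrFN2O

Walk through each heavy atom and fill implicit hydrogens from standard valence (C 4, N 3, O 2, S 2, halogen 1):
  atom 1: Br (halogen, monovalent) → 0 H
  atom 2: C, bond orders sum to 4 (valence 4) → 0 H
  atom 3: N, bond orders sum to 2 (valence 3) → 1 H
  atom 4: C, bond orders sum to 4 (valence 4) → 0 H
  atom 5: F (halogen, monovalent) → 0 H
  atom 6: C with explicit H count 0
  atom 7: C, bond orders sum to 1 (valence 4) → 3 H
  atom 8: C, bond orders sum to 4 (valence 4) → 0 H
  atom 9: C, bond orders sum to 4 (valence 4) → 0 H
  atom 10: N, bond orders sum to 1 (valence 3) → 2 H
  atom 11: O, bond orders sum to 2 (valence 2) → 0 H
Totals → C:6, H:6, Br:1, F:1, N:2, O:1.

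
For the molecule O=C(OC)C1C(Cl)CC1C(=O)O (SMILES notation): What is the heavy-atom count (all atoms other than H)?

12

Every atom symbol written in the SMILES (organic subset) is one heavy atom; implicit H are not written.
Heavy atoms by element → C:7, Cl:1, O:4.
Total: 12.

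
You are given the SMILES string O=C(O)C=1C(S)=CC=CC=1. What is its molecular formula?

Walk through each heavy atom and fill implicit hydrogens from standard valence (C 4, N 3, O 2, S 2, halogen 1):
  atom 1: O, bond orders sum to 2 (valence 2) → 0 H
  atom 2: C, bond orders sum to 4 (valence 4) → 0 H
  atom 3: O, bond orders sum to 1 (valence 2) → 1 H
  atom 4: C, bond orders sum to 4 (valence 4) → 0 H
  atom 5: C, bond orders sum to 4 (valence 4) → 0 H
  atom 6: S, bond orders sum to 1 (valence 2) → 1 H
  atom 7: C, bond orders sum to 3 (valence 4) → 1 H
  atom 8: C, bond orders sum to 3 (valence 4) → 1 H
  atom 9: C, bond orders sum to 3 (valence 4) → 1 H
  atom 10: C, bond orders sum to 3 (valence 4) → 1 H
Totals → C:7, H:6, O:2, S:1.

C7H6O2S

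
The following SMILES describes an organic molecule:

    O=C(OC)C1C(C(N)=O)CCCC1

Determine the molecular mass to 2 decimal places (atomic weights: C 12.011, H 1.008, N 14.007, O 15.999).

First, the molecular formula is C9H15NO3 (counting implicit H from valence).
  C: 9 × 12.011 = 108.099
  H: 15 × 1.008 = 15.120
  N: 1 × 14.007 = 14.007
  O: 3 × 15.999 = 47.997
Sum: 9×12.011 + 15×1.008 + 1×14.007 + 3×15.999 = 185.223 → 185.22 g/mol.

185.22 g/mol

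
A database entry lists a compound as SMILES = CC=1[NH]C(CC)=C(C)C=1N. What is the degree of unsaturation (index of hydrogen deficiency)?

3

Molecular formula: C8H14N2.
DoU = (2C + 2 + N − H − X) / 2, where X is the halogen count and O/S are ignored.
    = (2·8 + 2 + 2 − 14 − 0) / 2 = 6 / 2 = 3.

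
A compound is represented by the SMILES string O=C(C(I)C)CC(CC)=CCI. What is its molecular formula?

C9H14I2O

Walk through each heavy atom and fill implicit hydrogens from standard valence (C 4, N 3, O 2, S 2, halogen 1):
  atom 1: O, bond orders sum to 2 (valence 2) → 0 H
  atom 2: C, bond orders sum to 4 (valence 4) → 0 H
  atom 3: C, bond orders sum to 3 (valence 4) → 1 H
  atom 4: I (halogen, monovalent) → 0 H
  atom 5: C, bond orders sum to 1 (valence 4) → 3 H
  atom 6: C, bond orders sum to 2 (valence 4) → 2 H
  atom 7: C, bond orders sum to 4 (valence 4) → 0 H
  atom 8: C, bond orders sum to 2 (valence 4) → 2 H
  atom 9: C, bond orders sum to 1 (valence 4) → 3 H
  atom 10: C, bond orders sum to 3 (valence 4) → 1 H
  atom 11: C, bond orders sum to 2 (valence 4) → 2 H
  atom 12: I (halogen, monovalent) → 0 H
Totals → C:9, H:14, I:2, O:1.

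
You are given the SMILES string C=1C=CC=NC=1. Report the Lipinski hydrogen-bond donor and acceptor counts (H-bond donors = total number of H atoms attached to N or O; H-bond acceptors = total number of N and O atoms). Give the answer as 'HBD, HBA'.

0, 1

Donors: find every N or O and count the H atoms it carries.
  atom 5 (N): bond orders sum to 3 → 0 H
Lipinski HBD = 0.
Acceptors: N atoms = 1, O atoms = 0 → HBA = 1.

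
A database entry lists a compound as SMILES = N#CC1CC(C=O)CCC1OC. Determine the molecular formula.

C9H13NO2

Walk through each heavy atom and fill implicit hydrogens from standard valence (C 4, N 3, O 2, S 2, halogen 1):
  atom 1: N, bond orders sum to 3 (valence 3) → 0 H
  atom 2: C, bond orders sum to 4 (valence 4) → 0 H
  atom 3: C, bond orders sum to 3 (valence 4) → 1 H
  atom 4: C, bond orders sum to 2 (valence 4) → 2 H
  atom 5: C, bond orders sum to 3 (valence 4) → 1 H
  atom 6: C, bond orders sum to 3 (valence 4) → 1 H
  atom 7: O, bond orders sum to 2 (valence 2) → 0 H
  atom 8: C, bond orders sum to 2 (valence 4) → 2 H
  atom 9: C, bond orders sum to 2 (valence 4) → 2 H
  atom 10: C, bond orders sum to 3 (valence 4) → 1 H
  atom 11: O, bond orders sum to 2 (valence 2) → 0 H
  atom 12: C, bond orders sum to 1 (valence 4) → 3 H
Totals → C:9, H:13, N:1, O:2.
In Hill order: C9H13NO2.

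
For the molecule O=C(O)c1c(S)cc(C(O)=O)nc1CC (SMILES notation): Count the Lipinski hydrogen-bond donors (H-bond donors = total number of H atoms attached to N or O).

Donors: find every N or O and count the H atoms it carries.
  atom 1 (O): bond orders sum to 2 → 0 H
  atom 3 (O): bond orders sum to 1 → 1 H
  atom 10 (O): bond orders sum to 1 → 1 H
  atom 11 (O): bond orders sum to 2 → 0 H
  atom 12 (N): bond orders sum to 3 → 0 H
Lipinski HBD = 2.

2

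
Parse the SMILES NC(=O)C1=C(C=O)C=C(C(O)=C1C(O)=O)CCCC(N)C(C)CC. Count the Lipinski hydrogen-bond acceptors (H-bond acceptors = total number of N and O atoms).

7

N atoms: 2; O atoms: 5.
Lipinski HBA = 2 + 5 = 7.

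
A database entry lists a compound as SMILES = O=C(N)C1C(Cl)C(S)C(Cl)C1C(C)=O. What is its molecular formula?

Walk through each heavy atom and fill implicit hydrogens from standard valence (C 4, N 3, O 2, S 2, halogen 1):
  atom 1: O, bond orders sum to 2 (valence 2) → 0 H
  atom 2: C, bond orders sum to 4 (valence 4) → 0 H
  atom 3: N, bond orders sum to 1 (valence 3) → 2 H
  atom 4: C, bond orders sum to 3 (valence 4) → 1 H
  atom 5: C, bond orders sum to 3 (valence 4) → 1 H
  atom 6: Cl (halogen, monovalent) → 0 H
  atom 7: C, bond orders sum to 3 (valence 4) → 1 H
  atom 8: S, bond orders sum to 1 (valence 2) → 1 H
  atom 9: C, bond orders sum to 3 (valence 4) → 1 H
  atom 10: Cl (halogen, monovalent) → 0 H
  atom 11: C, bond orders sum to 3 (valence 4) → 1 H
  atom 12: C, bond orders sum to 4 (valence 4) → 0 H
  atom 13: C, bond orders sum to 1 (valence 4) → 3 H
  atom 14: O, bond orders sum to 2 (valence 2) → 0 H
Totals → C:8, H:11, Cl:2, N:1, O:2, S:1.

C8H11Cl2NO2S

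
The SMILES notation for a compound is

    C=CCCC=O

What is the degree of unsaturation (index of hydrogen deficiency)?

2

Molecular formula: C5H8O.
DoU = (2C + 2 + N − H − X) / 2, where X is the halogen count and O/S are ignored.
    = (2·5 + 2 + 0 − 8 − 0) / 2 = 4 / 2 = 2.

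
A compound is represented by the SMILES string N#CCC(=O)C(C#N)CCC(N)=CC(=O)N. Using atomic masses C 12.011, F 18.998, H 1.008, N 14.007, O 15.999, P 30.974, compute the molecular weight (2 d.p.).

220.23 g/mol

First, the molecular formula is C10H12N4O2 (counting implicit H from valence).
  C: 10 × 12.011 = 120.110
  H: 12 × 1.008 = 12.096
  N: 4 × 14.007 = 56.028
  O: 2 × 15.999 = 31.998
Sum: 10×12.011 + 12×1.008 + 4×14.007 + 2×15.999 = 220.232 → 220.23 g/mol.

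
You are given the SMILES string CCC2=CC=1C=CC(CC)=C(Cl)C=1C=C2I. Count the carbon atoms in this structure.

14

Count every carbon token in the SMILES (each C, including those in ring-closure positions and inside branches).
Carbon count: 14.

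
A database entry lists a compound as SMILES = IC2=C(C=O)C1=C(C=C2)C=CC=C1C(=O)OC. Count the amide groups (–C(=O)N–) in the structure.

0

Scan the SMILES for the amide motif — none present.
Groups that are present: 1 aldehyde, 1 ester.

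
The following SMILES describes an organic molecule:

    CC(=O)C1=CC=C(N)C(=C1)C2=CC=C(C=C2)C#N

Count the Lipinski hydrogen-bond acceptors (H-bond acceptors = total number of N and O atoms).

3

N atoms: 2; O atoms: 1.
Lipinski HBA = 2 + 1 = 3.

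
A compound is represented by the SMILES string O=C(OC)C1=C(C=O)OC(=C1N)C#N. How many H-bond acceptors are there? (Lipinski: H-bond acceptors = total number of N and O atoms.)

6

N atoms: 2; O atoms: 4.
Lipinski HBA = 2 + 4 = 6.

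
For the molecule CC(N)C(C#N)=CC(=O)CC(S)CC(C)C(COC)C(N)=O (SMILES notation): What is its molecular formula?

C15H25N3O3S

Walk through each heavy atom and fill implicit hydrogens from standard valence (C 4, N 3, O 2, S 2, halogen 1):
  atom 1: C, bond orders sum to 1 (valence 4) → 3 H
  atom 2: C, bond orders sum to 3 (valence 4) → 1 H
  atom 3: N, bond orders sum to 1 (valence 3) → 2 H
  atom 4: C, bond orders sum to 4 (valence 4) → 0 H
  atom 5: C, bond orders sum to 4 (valence 4) → 0 H
  atom 6: N, bond orders sum to 3 (valence 3) → 0 H
  atom 7: C, bond orders sum to 3 (valence 4) → 1 H
  atom 8: C, bond orders sum to 4 (valence 4) → 0 H
  atom 9: O, bond orders sum to 2 (valence 2) → 0 H
  atom 10: C, bond orders sum to 2 (valence 4) → 2 H
  atom 11: C, bond orders sum to 3 (valence 4) → 1 H
  atom 12: S, bond orders sum to 1 (valence 2) → 1 H
  atom 13: C, bond orders sum to 2 (valence 4) → 2 H
  atom 14: C, bond orders sum to 3 (valence 4) → 1 H
  atom 15: C, bond orders sum to 1 (valence 4) → 3 H
  atom 16: C, bond orders sum to 3 (valence 4) → 1 H
  atom 17: C, bond orders sum to 2 (valence 4) → 2 H
  atom 18: O, bond orders sum to 2 (valence 2) → 0 H
  atom 19: C, bond orders sum to 1 (valence 4) → 3 H
  atom 20: C, bond orders sum to 4 (valence 4) → 0 H
  atom 21: N, bond orders sum to 1 (valence 3) → 2 H
  atom 22: O, bond orders sum to 2 (valence 2) → 0 H
Totals → C:15, H:25, N:3, O:3, S:1.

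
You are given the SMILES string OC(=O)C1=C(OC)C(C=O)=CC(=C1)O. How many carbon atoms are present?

9

Count every carbon token in the SMILES (each C, including those in ring-closure positions and inside branches).
Carbon count: 9.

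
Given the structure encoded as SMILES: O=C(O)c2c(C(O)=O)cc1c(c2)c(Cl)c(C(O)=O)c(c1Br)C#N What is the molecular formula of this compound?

C14H5BrClNO6

Walk through each heavy atom and fill implicit hydrogens from standard valence (C 4, N 3, O 2, S 2, halogen 1); for lowercase aromatic atoms, an aromatic c carries 1 H when it has two neighbours and 0 H with three, and aromatic n carries 0 H:
  atom 1: O, bond orders sum to 2 (valence 2) → 0 H
  atom 2: C, bond orders sum to 4 (valence 4) → 0 H
  atom 3: O, bond orders sum to 1 (valence 2) → 1 H
  atom 4: aromatic c, 3 neighbours → 0 H
  atom 5: aromatic c, 3 neighbours → 0 H
  atom 6: C, bond orders sum to 4 (valence 4) → 0 H
  atom 7: O, bond orders sum to 1 (valence 2) → 1 H
  atom 8: O, bond orders sum to 2 (valence 2) → 0 H
  atom 9: aromatic c, 2 neighbours → 1 H
  atom 10: aromatic c, 3 neighbours → 0 H
  atom 11: aromatic c, 3 neighbours → 0 H
  atom 12: aromatic c, 2 neighbours → 1 H
  atom 13: aromatic c, 3 neighbours → 0 H
  atom 14: Cl (halogen, monovalent) → 0 H
  atom 15: aromatic c, 3 neighbours → 0 H
  atom 16: C, bond orders sum to 4 (valence 4) → 0 H
  atom 17: O, bond orders sum to 1 (valence 2) → 1 H
  atom 18: O, bond orders sum to 2 (valence 2) → 0 H
  atom 19: aromatic c, 3 neighbours → 0 H
  atom 20: aromatic c, 3 neighbours → 0 H
  atom 21: Br (halogen, monovalent) → 0 H
  atom 22: C, bond orders sum to 4 (valence 4) → 0 H
  atom 23: N, bond orders sum to 3 (valence 3) → 0 H
Totals → C:14, H:5, Br:1, Cl:1, N:1, O:6.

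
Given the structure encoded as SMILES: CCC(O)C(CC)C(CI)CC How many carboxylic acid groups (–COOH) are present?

0

Scan the SMILES for the carboxylic acid motif — none present.
Groups that are present: 1 hydroxyl.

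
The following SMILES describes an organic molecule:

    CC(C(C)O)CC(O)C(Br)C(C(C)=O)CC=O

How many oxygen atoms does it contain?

4

Scan the SMILES for O atoms (remember two-letter symbols like Cl and Br are single atoms).
Oxygen count: 4.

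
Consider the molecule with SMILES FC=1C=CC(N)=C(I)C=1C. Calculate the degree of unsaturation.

Degree of unsaturation = (number of rings) + (number of π bonds).
Ring closures in the SMILES: 1.
π bonds: 3 double bonds (each 1 DoU) → 3 DoU from unsaturation.
Total DoU = 1 + 3 = 4.

4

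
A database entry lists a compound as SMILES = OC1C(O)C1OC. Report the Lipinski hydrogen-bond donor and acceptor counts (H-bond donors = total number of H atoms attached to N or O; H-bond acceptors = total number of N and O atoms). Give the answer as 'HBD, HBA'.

2, 3

Donors: find every N or O and count the H atoms it carries.
  atom 1 (O): bond orders sum to 1 → 1 H
  atom 4 (O): bond orders sum to 1 → 1 H
  atom 6 (O): bond orders sum to 2 → 0 H
Lipinski HBD = 2.
Acceptors: N atoms = 0, O atoms = 3 → HBA = 3.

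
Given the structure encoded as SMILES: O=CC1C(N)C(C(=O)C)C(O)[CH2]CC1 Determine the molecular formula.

C10H17NO3

Walk through each heavy atom and fill implicit hydrogens from standard valence (C 4, N 3, O 2, S 2, halogen 1):
  atom 1: O, bond orders sum to 2 (valence 2) → 0 H
  atom 2: C, bond orders sum to 3 (valence 4) → 1 H
  atom 3: C, bond orders sum to 3 (valence 4) → 1 H
  atom 4: C, bond orders sum to 3 (valence 4) → 1 H
  atom 5: N, bond orders sum to 1 (valence 3) → 2 H
  atom 6: C, bond orders sum to 3 (valence 4) → 1 H
  atom 7: C, bond orders sum to 4 (valence 4) → 0 H
  atom 8: O, bond orders sum to 2 (valence 2) → 0 H
  atom 9: C, bond orders sum to 1 (valence 4) → 3 H
  atom 10: C, bond orders sum to 3 (valence 4) → 1 H
  atom 11: O, bond orders sum to 1 (valence 2) → 1 H
  atom 12: C with explicit H count 2
  atom 13: C, bond orders sum to 2 (valence 4) → 2 H
  atom 14: C, bond orders sum to 2 (valence 4) → 2 H
Totals → C:10, H:17, N:1, O:3.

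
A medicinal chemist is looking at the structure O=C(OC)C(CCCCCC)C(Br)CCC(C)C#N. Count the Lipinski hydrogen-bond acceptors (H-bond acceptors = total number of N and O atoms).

N atoms: 1; O atoms: 2.
Lipinski HBA = 1 + 2 = 3.

3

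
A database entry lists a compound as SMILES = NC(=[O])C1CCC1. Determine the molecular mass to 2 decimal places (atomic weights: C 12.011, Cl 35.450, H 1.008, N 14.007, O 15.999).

First, the molecular formula is C5H9NO (counting implicit H from valence).
  C: 5 × 12.011 = 60.055
  H: 9 × 1.008 = 9.072
  N: 1 × 14.007 = 14.007
  O: 1 × 15.999 = 15.999
Sum: 5×12.011 + 9×1.008 + 1×14.007 + 1×15.999 = 99.133 → 99.13 g/mol.

99.13 g/mol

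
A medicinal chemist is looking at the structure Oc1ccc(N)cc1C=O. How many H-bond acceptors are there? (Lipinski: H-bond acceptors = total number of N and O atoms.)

N atoms: 1; O atoms: 2.
Lipinski HBA = 1 + 2 = 3.

3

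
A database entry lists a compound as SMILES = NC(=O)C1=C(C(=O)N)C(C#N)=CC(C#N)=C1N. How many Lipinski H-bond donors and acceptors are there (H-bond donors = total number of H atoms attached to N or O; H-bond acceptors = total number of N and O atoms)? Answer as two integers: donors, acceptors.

6, 7

Donors: find every N or O and count the H atoms it carries.
  atom 1 (N): bond orders sum to 1 → 2 H
  atom 3 (O): bond orders sum to 2 → 0 H
  atom 7 (O): bond orders sum to 2 → 0 H
  atom 8 (N): bond orders sum to 1 → 2 H
  atom 11 (N): bond orders sum to 3 → 0 H
  atom 15 (N): bond orders sum to 3 → 0 H
  atom 17 (N): bond orders sum to 1 → 2 H
Lipinski HBD = 6.
Acceptors: N atoms = 5, O atoms = 2 → HBA = 7.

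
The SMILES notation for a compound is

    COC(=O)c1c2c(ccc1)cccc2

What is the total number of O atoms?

Scan the SMILES for O atoms (remember two-letter symbols like Cl and Br are single atoms).
Oxygen count: 2.

2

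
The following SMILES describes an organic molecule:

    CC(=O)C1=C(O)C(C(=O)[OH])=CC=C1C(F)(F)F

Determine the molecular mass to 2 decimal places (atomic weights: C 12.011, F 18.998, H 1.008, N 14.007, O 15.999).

First, the molecular formula is C10H7F3O4 (counting implicit H from valence).
  C: 10 × 12.011 = 120.110
  F: 3 × 18.998 = 56.994
  H: 7 × 1.008 = 7.056
  O: 4 × 15.999 = 63.996
Sum: 10×12.011 + 3×18.998 + 7×1.008 + 4×15.999 = 248.156 → 248.16 g/mol.

248.16 g/mol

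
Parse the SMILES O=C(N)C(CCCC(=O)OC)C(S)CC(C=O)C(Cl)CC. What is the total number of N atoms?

1

Scan the SMILES for N atoms (remember two-letter symbols like Cl and Br are single atoms).
Nitrogen count: 1.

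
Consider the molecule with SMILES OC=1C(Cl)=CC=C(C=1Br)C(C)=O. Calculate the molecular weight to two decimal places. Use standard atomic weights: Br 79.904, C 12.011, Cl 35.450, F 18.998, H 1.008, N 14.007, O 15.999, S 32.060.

First, the molecular formula is C8H6BrClO2 (counting implicit H from valence).
  Br: 1 × 79.904 = 79.904
  C: 8 × 12.011 = 96.088
  Cl: 1 × 35.450 = 35.450
  H: 6 × 1.008 = 6.048
  O: 2 × 15.999 = 31.998
Sum: 1×79.904 + 8×12.011 + 1×35.450 + 6×1.008 + 2×15.999 = 249.488 → 249.49 g/mol.

249.49 g/mol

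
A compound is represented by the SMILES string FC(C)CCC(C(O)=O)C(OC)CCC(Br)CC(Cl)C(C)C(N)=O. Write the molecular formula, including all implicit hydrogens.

Walk through each heavy atom and fill implicit hydrogens from standard valence (C 4, N 3, O 2, S 2, halogen 1):
  atom 1: F (halogen, monovalent) → 0 H
  atom 2: C, bond orders sum to 3 (valence 4) → 1 H
  atom 3: C, bond orders sum to 1 (valence 4) → 3 H
  atom 4: C, bond orders sum to 2 (valence 4) → 2 H
  atom 5: C, bond orders sum to 2 (valence 4) → 2 H
  atom 6: C, bond orders sum to 3 (valence 4) → 1 H
  atom 7: C, bond orders sum to 4 (valence 4) → 0 H
  atom 8: O, bond orders sum to 1 (valence 2) → 1 H
  atom 9: O, bond orders sum to 2 (valence 2) → 0 H
  atom 10: C, bond orders sum to 3 (valence 4) → 1 H
  atom 11: O, bond orders sum to 2 (valence 2) → 0 H
  atom 12: C, bond orders sum to 1 (valence 4) → 3 H
  atom 13: C, bond orders sum to 2 (valence 4) → 2 H
  atom 14: C, bond orders sum to 2 (valence 4) → 2 H
  atom 15: C, bond orders sum to 3 (valence 4) → 1 H
  atom 16: Br (halogen, monovalent) → 0 H
  atom 17: C, bond orders sum to 2 (valence 4) → 2 H
  atom 18: C, bond orders sum to 3 (valence 4) → 1 H
  atom 19: Cl (halogen, monovalent) → 0 H
  atom 20: C, bond orders sum to 3 (valence 4) → 1 H
  atom 21: C, bond orders sum to 1 (valence 4) → 3 H
  atom 22: C, bond orders sum to 4 (valence 4) → 0 H
  atom 23: N, bond orders sum to 1 (valence 3) → 2 H
  atom 24: O, bond orders sum to 2 (valence 2) → 0 H
Totals → C:16, H:28, Br:1, Cl:1, F:1, N:1, O:4.

C16H28BrClFNO4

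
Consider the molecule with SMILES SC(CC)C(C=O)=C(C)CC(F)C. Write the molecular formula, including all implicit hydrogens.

C10H17FOS

Walk through each heavy atom and fill implicit hydrogens from standard valence (C 4, N 3, O 2, S 2, halogen 1):
  atom 1: S, bond orders sum to 1 (valence 2) → 1 H
  atom 2: C, bond orders sum to 3 (valence 4) → 1 H
  atom 3: C, bond orders sum to 2 (valence 4) → 2 H
  atom 4: C, bond orders sum to 1 (valence 4) → 3 H
  atom 5: C, bond orders sum to 4 (valence 4) → 0 H
  atom 6: C, bond orders sum to 3 (valence 4) → 1 H
  atom 7: O, bond orders sum to 2 (valence 2) → 0 H
  atom 8: C, bond orders sum to 4 (valence 4) → 0 H
  atom 9: C, bond orders sum to 1 (valence 4) → 3 H
  atom 10: C, bond orders sum to 2 (valence 4) → 2 H
  atom 11: C, bond orders sum to 3 (valence 4) → 1 H
  atom 12: F (halogen, monovalent) → 0 H
  atom 13: C, bond orders sum to 1 (valence 4) → 3 H
Totals → C:10, H:17, F:1, O:1, S:1.
In Hill order: C10H17FOS.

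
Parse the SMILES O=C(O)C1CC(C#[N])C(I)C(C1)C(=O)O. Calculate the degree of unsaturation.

Degree of unsaturation = (number of rings) + (number of π bonds).
Ring closures in the SMILES: 1.
π bonds: 2 double bonds (each 1 DoU), 1 triple bond (each 2 DoU) → 4 DoU from unsaturation.
Total DoU = 1 + 4 = 5.

5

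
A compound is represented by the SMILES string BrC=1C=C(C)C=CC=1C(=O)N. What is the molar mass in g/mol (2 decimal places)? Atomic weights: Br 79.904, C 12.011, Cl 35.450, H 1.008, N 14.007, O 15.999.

214.06 g/mol

First, the molecular formula is C8H8BrNO (counting implicit H from valence).
  Br: 1 × 79.904 = 79.904
  C: 8 × 12.011 = 96.088
  H: 8 × 1.008 = 8.064
  N: 1 × 14.007 = 14.007
  O: 1 × 15.999 = 15.999
Sum: 1×79.904 + 8×12.011 + 8×1.008 + 1×14.007 + 1×15.999 = 214.062 → 214.06 g/mol.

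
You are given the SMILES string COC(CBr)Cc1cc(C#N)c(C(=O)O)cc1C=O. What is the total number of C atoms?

Count every carbon token in the SMILES (each C, including those in ring-closure positions and inside branches).
Carbon count: 13.

13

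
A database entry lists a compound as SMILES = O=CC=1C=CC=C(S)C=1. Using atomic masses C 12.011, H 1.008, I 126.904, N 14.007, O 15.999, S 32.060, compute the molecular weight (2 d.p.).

138.18 g/mol

First, the molecular formula is C7H6OS (counting implicit H from valence).
  C: 7 × 12.011 = 84.077
  H: 6 × 1.008 = 6.048
  O: 1 × 15.999 = 15.999
  S: 1 × 32.060 = 32.060
Sum: 7×12.011 + 6×1.008 + 1×15.999 + 1×32.060 = 138.184 → 138.18 g/mol.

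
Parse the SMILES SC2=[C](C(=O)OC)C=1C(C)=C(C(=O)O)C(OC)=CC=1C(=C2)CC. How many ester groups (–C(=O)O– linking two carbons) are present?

The ester motif appears at heavy-atom position 4 in the SMILES.
Other groups present: 1 carboxylic acid, 1 ether, 1 thiol.
Ester count: 1.

1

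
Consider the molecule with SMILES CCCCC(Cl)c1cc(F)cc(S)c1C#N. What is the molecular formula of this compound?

C12H13ClFNS

Walk through each heavy atom and fill implicit hydrogens from standard valence (C 4, N 3, O 2, S 2, halogen 1); for lowercase aromatic atoms, an aromatic c carries 1 H when it has two neighbours and 0 H with three, and aromatic n carries 0 H:
  atom 1: C, bond orders sum to 1 (valence 4) → 3 H
  atom 2: C, bond orders sum to 2 (valence 4) → 2 H
  atom 3: C, bond orders sum to 2 (valence 4) → 2 H
  atom 4: C, bond orders sum to 2 (valence 4) → 2 H
  atom 5: C, bond orders sum to 3 (valence 4) → 1 H
  atom 6: Cl (halogen, monovalent) → 0 H
  atom 7: aromatic c, 3 neighbours → 0 H
  atom 8: aromatic c, 2 neighbours → 1 H
  atom 9: aromatic c, 3 neighbours → 0 H
  atom 10: F (halogen, monovalent) → 0 H
  atom 11: aromatic c, 2 neighbours → 1 H
  atom 12: aromatic c, 3 neighbours → 0 H
  atom 13: S, bond orders sum to 1 (valence 2) → 1 H
  atom 14: aromatic c, 3 neighbours → 0 H
  atom 15: C, bond orders sum to 4 (valence 4) → 0 H
  atom 16: N, bond orders sum to 3 (valence 3) → 0 H
Totals → C:12, H:13, Cl:1, F:1, N:1, S:1.
In Hill order: C12H13ClFNS.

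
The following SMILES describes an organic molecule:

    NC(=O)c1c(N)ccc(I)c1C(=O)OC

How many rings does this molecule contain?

In SMILES, each pair of matching ring-closure digits denotes one ring-closing bond; the number of such bonds equals the number of independent rings.
Ring-closure bonds here: 1.

1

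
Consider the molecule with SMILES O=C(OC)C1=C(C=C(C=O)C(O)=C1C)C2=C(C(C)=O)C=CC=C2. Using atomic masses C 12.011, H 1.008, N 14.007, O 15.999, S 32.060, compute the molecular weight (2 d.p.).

312.32 g/mol

First, the molecular formula is C18H16O5 (counting implicit H from valence).
  C: 18 × 12.011 = 216.198
  H: 16 × 1.008 = 16.128
  O: 5 × 15.999 = 79.995
Sum: 18×12.011 + 16×1.008 + 5×15.999 = 312.321 → 312.32 g/mol.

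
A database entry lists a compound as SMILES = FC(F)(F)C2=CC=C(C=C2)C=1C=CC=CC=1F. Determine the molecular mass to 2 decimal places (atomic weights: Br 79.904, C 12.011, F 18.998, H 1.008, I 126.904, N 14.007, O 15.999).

240.20 g/mol

First, the molecular formula is C13H8F4 (counting implicit H from valence).
  C: 13 × 12.011 = 156.143
  F: 4 × 18.998 = 75.992
  H: 8 × 1.008 = 8.064
Sum: 13×12.011 + 4×18.998 + 8×1.008 = 240.199 → 240.20 g/mol.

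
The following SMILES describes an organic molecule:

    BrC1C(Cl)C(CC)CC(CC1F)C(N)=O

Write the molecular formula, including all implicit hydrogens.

C10H16BrClFNO

Walk through each heavy atom and fill implicit hydrogens from standard valence (C 4, N 3, O 2, S 2, halogen 1):
  atom 1: Br (halogen, monovalent) → 0 H
  atom 2: C, bond orders sum to 3 (valence 4) → 1 H
  atom 3: C, bond orders sum to 3 (valence 4) → 1 H
  atom 4: Cl (halogen, monovalent) → 0 H
  atom 5: C, bond orders sum to 3 (valence 4) → 1 H
  atom 6: C, bond orders sum to 2 (valence 4) → 2 H
  atom 7: C, bond orders sum to 1 (valence 4) → 3 H
  atom 8: C, bond orders sum to 2 (valence 4) → 2 H
  atom 9: C, bond orders sum to 3 (valence 4) → 1 H
  atom 10: C, bond orders sum to 2 (valence 4) → 2 H
  atom 11: C, bond orders sum to 3 (valence 4) → 1 H
  atom 12: F (halogen, monovalent) → 0 H
  atom 13: C, bond orders sum to 4 (valence 4) → 0 H
  atom 14: N, bond orders sum to 1 (valence 3) → 2 H
  atom 15: O, bond orders sum to 2 (valence 2) → 0 H
Totals → C:10, H:16, Br:1, Cl:1, F:1, N:1, O:1.
In Hill order: C10H16BrClFNO.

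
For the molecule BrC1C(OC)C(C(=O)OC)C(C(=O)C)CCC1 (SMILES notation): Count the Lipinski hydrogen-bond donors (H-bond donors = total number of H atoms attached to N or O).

0

Donors: find every N or O and count the H atoms it carries.
  atom 4 (O): bond orders sum to 2 → 0 H
  atom 8 (O): bond orders sum to 2 → 0 H
  atom 9 (O): bond orders sum to 2 → 0 H
  atom 13 (O): bond orders sum to 2 → 0 H
Lipinski HBD = 0.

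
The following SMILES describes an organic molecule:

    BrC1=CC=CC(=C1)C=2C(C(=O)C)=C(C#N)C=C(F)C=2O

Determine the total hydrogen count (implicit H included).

Walk through each heavy atom and fill implicit hydrogens from standard valence (C 4, N 3, O 2, S 2, halogen 1):
  atom 1: Br (halogen, monovalent) → 0 H
  atom 2: C, bond orders sum to 4 (valence 4) → 0 H
  atom 3: C, bond orders sum to 3 (valence 4) → 1 H
  atom 4: C, bond orders sum to 3 (valence 4) → 1 H
  atom 5: C, bond orders sum to 3 (valence 4) → 1 H
  atom 6: C, bond orders sum to 4 (valence 4) → 0 H
  atom 7: C, bond orders sum to 3 (valence 4) → 1 H
  atom 8: C, bond orders sum to 4 (valence 4) → 0 H
  atom 9: C, bond orders sum to 4 (valence 4) → 0 H
  atom 10: C, bond orders sum to 4 (valence 4) → 0 H
  atom 11: O, bond orders sum to 2 (valence 2) → 0 H
  atom 12: C, bond orders sum to 1 (valence 4) → 3 H
  atom 13: C, bond orders sum to 4 (valence 4) → 0 H
  atom 14: C, bond orders sum to 4 (valence 4) → 0 H
  atom 15: N, bond orders sum to 3 (valence 3) → 0 H
  atom 16: C, bond orders sum to 3 (valence 4) → 1 H
  atom 17: C, bond orders sum to 4 (valence 4) → 0 H
  atom 18: F (halogen, monovalent) → 0 H
  atom 19: C, bond orders sum to 4 (valence 4) → 0 H
  atom 20: O, bond orders sum to 1 (valence 2) → 1 H
Total hydrogens: 9.

9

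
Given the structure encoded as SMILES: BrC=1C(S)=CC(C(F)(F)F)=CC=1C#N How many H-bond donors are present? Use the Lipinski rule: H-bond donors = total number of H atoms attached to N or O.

0

Donors: find every N or O and count the H atoms it carries.
  atom 14 (N): bond orders sum to 3 → 0 H
Lipinski HBD = 0.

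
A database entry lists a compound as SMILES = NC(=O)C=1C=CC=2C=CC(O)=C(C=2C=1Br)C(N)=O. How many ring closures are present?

2

In SMILES, each pair of matching ring-closure digits denotes one ring-closing bond; the number of such bonds equals the number of independent rings.
Ring-closure bonds here: 2.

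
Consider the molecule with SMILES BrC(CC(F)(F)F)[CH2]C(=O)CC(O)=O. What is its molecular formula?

C7H8BrF3O3

Walk through each heavy atom and fill implicit hydrogens from standard valence (C 4, N 3, O 2, S 2, halogen 1):
  atom 1: Br (halogen, monovalent) → 0 H
  atom 2: C, bond orders sum to 3 (valence 4) → 1 H
  atom 3: C, bond orders sum to 2 (valence 4) → 2 H
  atom 4: C, bond orders sum to 4 (valence 4) → 0 H
  atom 5: F (halogen, monovalent) → 0 H
  atom 6: F (halogen, monovalent) → 0 H
  atom 7: F (halogen, monovalent) → 0 H
  atom 8: C with explicit H count 2
  atom 9: C, bond orders sum to 4 (valence 4) → 0 H
  atom 10: O, bond orders sum to 2 (valence 2) → 0 H
  atom 11: C, bond orders sum to 2 (valence 4) → 2 H
  atom 12: C, bond orders sum to 4 (valence 4) → 0 H
  atom 13: O, bond orders sum to 1 (valence 2) → 1 H
  atom 14: O, bond orders sum to 2 (valence 2) → 0 H
Totals → C:7, H:8, Br:1, F:3, O:3.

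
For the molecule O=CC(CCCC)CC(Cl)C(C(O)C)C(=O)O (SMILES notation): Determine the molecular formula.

C12H21ClO4

Walk through each heavy atom and fill implicit hydrogens from standard valence (C 4, N 3, O 2, S 2, halogen 1):
  atom 1: O, bond orders sum to 2 (valence 2) → 0 H
  atom 2: C, bond orders sum to 3 (valence 4) → 1 H
  atom 3: C, bond orders sum to 3 (valence 4) → 1 H
  atom 4: C, bond orders sum to 2 (valence 4) → 2 H
  atom 5: C, bond orders sum to 2 (valence 4) → 2 H
  atom 6: C, bond orders sum to 2 (valence 4) → 2 H
  atom 7: C, bond orders sum to 1 (valence 4) → 3 H
  atom 8: C, bond orders sum to 2 (valence 4) → 2 H
  atom 9: C, bond orders sum to 3 (valence 4) → 1 H
  atom 10: Cl (halogen, monovalent) → 0 H
  atom 11: C, bond orders sum to 3 (valence 4) → 1 H
  atom 12: C, bond orders sum to 3 (valence 4) → 1 H
  atom 13: O, bond orders sum to 1 (valence 2) → 1 H
  atom 14: C, bond orders sum to 1 (valence 4) → 3 H
  atom 15: C, bond orders sum to 4 (valence 4) → 0 H
  atom 16: O, bond orders sum to 2 (valence 2) → 0 H
  atom 17: O, bond orders sum to 1 (valence 2) → 1 H
Totals → C:12, H:21, Cl:1, O:4.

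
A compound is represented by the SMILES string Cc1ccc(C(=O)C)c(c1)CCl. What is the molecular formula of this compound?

C10H11ClO

Walk through each heavy atom and fill implicit hydrogens from standard valence (C 4, N 3, O 2, S 2, halogen 1); for lowercase aromatic atoms, an aromatic c carries 1 H when it has two neighbours and 0 H with three, and aromatic n carries 0 H:
  atom 1: C, bond orders sum to 1 (valence 4) → 3 H
  atom 2: aromatic c, 3 neighbours → 0 H
  atom 3: aromatic c, 2 neighbours → 1 H
  atom 4: aromatic c, 2 neighbours → 1 H
  atom 5: aromatic c, 3 neighbours → 0 H
  atom 6: C, bond orders sum to 4 (valence 4) → 0 H
  atom 7: O, bond orders sum to 2 (valence 2) → 0 H
  atom 8: C, bond orders sum to 1 (valence 4) → 3 H
  atom 9: aromatic c, 3 neighbours → 0 H
  atom 10: aromatic c, 2 neighbours → 1 H
  atom 11: C, bond orders sum to 2 (valence 4) → 2 H
  atom 12: Cl (halogen, monovalent) → 0 H
Totals → C:10, H:11, Cl:1, O:1.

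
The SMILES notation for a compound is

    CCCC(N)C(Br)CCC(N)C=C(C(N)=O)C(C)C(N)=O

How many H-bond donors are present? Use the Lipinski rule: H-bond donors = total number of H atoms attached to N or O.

Donors: find every N or O and count the H atoms it carries.
  atom 5 (N): bond orders sum to 1 → 2 H
  atom 11 (N): bond orders sum to 1 → 2 H
  atom 15 (N): bond orders sum to 1 → 2 H
  atom 16 (O): bond orders sum to 2 → 0 H
  atom 20 (N): bond orders sum to 1 → 2 H
  atom 21 (O): bond orders sum to 2 → 0 H
Lipinski HBD = 8.

8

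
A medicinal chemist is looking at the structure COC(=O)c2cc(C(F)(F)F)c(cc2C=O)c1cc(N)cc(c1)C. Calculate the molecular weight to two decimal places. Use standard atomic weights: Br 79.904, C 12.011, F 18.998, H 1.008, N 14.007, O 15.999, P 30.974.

337.30 g/mol

First, the molecular formula is C17H14F3NO3 (counting implicit H from valence).
  C: 17 × 12.011 = 204.187
  F: 3 × 18.998 = 56.994
  H: 14 × 1.008 = 14.112
  N: 1 × 14.007 = 14.007
  O: 3 × 15.999 = 47.997
Sum: 17×12.011 + 3×18.998 + 14×1.008 + 1×14.007 + 3×15.999 = 337.297 → 337.30 g/mol.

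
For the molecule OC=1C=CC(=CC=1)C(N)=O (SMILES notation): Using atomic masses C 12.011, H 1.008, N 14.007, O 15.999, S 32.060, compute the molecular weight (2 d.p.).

137.14 g/mol

First, the molecular formula is C7H7NO2 (counting implicit H from valence).
  C: 7 × 12.011 = 84.077
  H: 7 × 1.008 = 7.056
  N: 1 × 14.007 = 14.007
  O: 2 × 15.999 = 31.998
Sum: 7×12.011 + 7×1.008 + 1×14.007 + 2×15.999 = 137.138 → 137.14 g/mol.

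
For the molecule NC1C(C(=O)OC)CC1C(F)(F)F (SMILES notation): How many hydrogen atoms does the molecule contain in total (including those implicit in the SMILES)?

Walk through each heavy atom and fill implicit hydrogens from standard valence (C 4, N 3, O 2, S 2, halogen 1):
  atom 1: N, bond orders sum to 1 (valence 3) → 2 H
  atom 2: C, bond orders sum to 3 (valence 4) → 1 H
  atom 3: C, bond orders sum to 3 (valence 4) → 1 H
  atom 4: C, bond orders sum to 4 (valence 4) → 0 H
  atom 5: O, bond orders sum to 2 (valence 2) → 0 H
  atom 6: O, bond orders sum to 2 (valence 2) → 0 H
  atom 7: C, bond orders sum to 1 (valence 4) → 3 H
  atom 8: C, bond orders sum to 2 (valence 4) → 2 H
  atom 9: C, bond orders sum to 3 (valence 4) → 1 H
  atom 10: C, bond orders sum to 4 (valence 4) → 0 H
  atom 11: F (halogen, monovalent) → 0 H
  atom 12: F (halogen, monovalent) → 0 H
  atom 13: F (halogen, monovalent) → 0 H
Total hydrogens: 10.

10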